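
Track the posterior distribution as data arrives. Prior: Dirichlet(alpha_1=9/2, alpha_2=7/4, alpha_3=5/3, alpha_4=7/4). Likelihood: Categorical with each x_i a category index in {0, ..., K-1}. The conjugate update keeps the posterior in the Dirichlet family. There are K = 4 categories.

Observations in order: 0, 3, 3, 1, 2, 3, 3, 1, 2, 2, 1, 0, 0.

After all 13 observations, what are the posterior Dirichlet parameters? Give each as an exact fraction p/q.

alpha_1=15/2, alpha_2=19/4, alpha_3=14/3, alpha_4=23/4

obs 1: x=0 → posterior Dirichlet(11/2, 7/4, 5/3, 7/4)
obs 2: x=3 → posterior Dirichlet(11/2, 7/4, 5/3, 11/4)
obs 3: x=3 → posterior Dirichlet(11/2, 7/4, 5/3, 15/4)
obs 4: x=1 → posterior Dirichlet(11/2, 11/4, 5/3, 15/4)
obs 5: x=2 → posterior Dirichlet(11/2, 11/4, 8/3, 15/4)
obs 6: x=3 → posterior Dirichlet(11/2, 11/4, 8/3, 19/4)
obs 7: x=3 → posterior Dirichlet(11/2, 11/4, 8/3, 23/4)
obs 8: x=1 → posterior Dirichlet(11/2, 15/4, 8/3, 23/4)
obs 9: x=2 → posterior Dirichlet(11/2, 15/4, 11/3, 23/4)
obs 10: x=2 → posterior Dirichlet(11/2, 15/4, 14/3, 23/4)
obs 11: x=1 → posterior Dirichlet(11/2, 19/4, 14/3, 23/4)
obs 12: x=0 → posterior Dirichlet(13/2, 19/4, 14/3, 23/4)
obs 13: x=0 → posterior Dirichlet(15/2, 19/4, 14/3, 23/4)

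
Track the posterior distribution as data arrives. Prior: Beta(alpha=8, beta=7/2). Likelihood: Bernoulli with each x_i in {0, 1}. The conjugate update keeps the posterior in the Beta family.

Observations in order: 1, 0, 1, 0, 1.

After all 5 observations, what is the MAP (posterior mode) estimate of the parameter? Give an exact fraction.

20/29

obs 1: x=1 → posterior Beta(9, 7/2)
obs 2: x=0 → posterior Beta(9, 9/2)
obs 3: x=1 → posterior Beta(10, 9/2)
obs 4: x=0 → posterior Beta(10, 11/2)
obs 5: x=1 → posterior Beta(11, 11/2)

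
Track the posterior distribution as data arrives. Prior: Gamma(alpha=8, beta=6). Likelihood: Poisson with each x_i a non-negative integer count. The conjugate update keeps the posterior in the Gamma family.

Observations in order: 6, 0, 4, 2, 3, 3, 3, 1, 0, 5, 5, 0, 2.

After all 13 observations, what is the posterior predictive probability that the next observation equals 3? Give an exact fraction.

obs 1: x=6 → posterior Gamma(14, 7)
obs 2: x=0 → posterior Gamma(14, 8)
obs 3: x=4 → posterior Gamma(18, 9)
obs 4: x=2 → posterior Gamma(20, 10)
obs 5: x=3 → posterior Gamma(23, 11)
obs 6: x=3 → posterior Gamma(26, 12)
obs 7: x=3 → posterior Gamma(29, 13)
obs 8: x=1 → posterior Gamma(30, 14)
obs 9: x=0 → posterior Gamma(30, 15)
obs 10: x=5 → posterior Gamma(35, 16)
obs 11: x=5 → posterior Gamma(40, 17)
obs 12: x=0 → posterior Gamma(40, 18)
obs 13: x=2 → posterior Gamma(42, 19)

1688925219578446590029553886379667110802839745597802490471/8796093022208000000000000000000000000000000000000000000000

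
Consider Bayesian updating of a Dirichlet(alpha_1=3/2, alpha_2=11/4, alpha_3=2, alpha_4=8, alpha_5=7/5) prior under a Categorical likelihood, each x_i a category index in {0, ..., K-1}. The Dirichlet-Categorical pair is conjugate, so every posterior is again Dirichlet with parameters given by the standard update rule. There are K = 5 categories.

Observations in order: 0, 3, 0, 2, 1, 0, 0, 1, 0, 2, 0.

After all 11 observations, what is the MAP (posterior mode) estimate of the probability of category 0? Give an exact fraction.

obs 1: x=0 → posterior Dirichlet(5/2, 11/4, 2, 8, 7/5)
obs 2: x=3 → posterior Dirichlet(5/2, 11/4, 2, 9, 7/5)
obs 3: x=0 → posterior Dirichlet(7/2, 11/4, 2, 9, 7/5)
obs 4: x=2 → posterior Dirichlet(7/2, 11/4, 3, 9, 7/5)
obs 5: x=1 → posterior Dirichlet(7/2, 15/4, 3, 9, 7/5)
obs 6: x=0 → posterior Dirichlet(9/2, 15/4, 3, 9, 7/5)
obs 7: x=0 → posterior Dirichlet(11/2, 15/4, 3, 9, 7/5)
obs 8: x=1 → posterior Dirichlet(11/2, 19/4, 3, 9, 7/5)
obs 9: x=0 → posterior Dirichlet(13/2, 19/4, 3, 9, 7/5)
obs 10: x=2 → posterior Dirichlet(13/2, 19/4, 4, 9, 7/5)
obs 11: x=0 → posterior Dirichlet(15/2, 19/4, 4, 9, 7/5)

130/433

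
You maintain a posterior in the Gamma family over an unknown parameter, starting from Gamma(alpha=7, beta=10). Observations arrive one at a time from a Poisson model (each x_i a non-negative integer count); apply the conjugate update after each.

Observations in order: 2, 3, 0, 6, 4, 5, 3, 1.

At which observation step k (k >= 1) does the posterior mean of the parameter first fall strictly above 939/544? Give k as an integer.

obs 1: x=2 → posterior Gamma(9, 11)
obs 2: x=3 → posterior Gamma(12, 12)
obs 3: x=0 → posterior Gamma(12, 13)
obs 4: x=6 → posterior Gamma(18, 14)
obs 5: x=4 → posterior Gamma(22, 15)
obs 6: x=5 → posterior Gamma(27, 16)
obs 7: x=3 → posterior Gamma(30, 17)
obs 8: x=1 → posterior Gamma(31, 18)

k = 7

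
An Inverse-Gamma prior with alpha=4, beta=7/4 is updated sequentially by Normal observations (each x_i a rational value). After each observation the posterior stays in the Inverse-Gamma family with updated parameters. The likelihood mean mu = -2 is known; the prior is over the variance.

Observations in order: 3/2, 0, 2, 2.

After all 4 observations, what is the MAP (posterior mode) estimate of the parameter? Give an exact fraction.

207/56

obs 1: x=3/2 → posterior Inverse-Gamma(9/2, 63/8)
obs 2: x=0 → posterior Inverse-Gamma(5, 79/8)
obs 3: x=2 → posterior Inverse-Gamma(11/2, 143/8)
obs 4: x=2 → posterior Inverse-Gamma(6, 207/8)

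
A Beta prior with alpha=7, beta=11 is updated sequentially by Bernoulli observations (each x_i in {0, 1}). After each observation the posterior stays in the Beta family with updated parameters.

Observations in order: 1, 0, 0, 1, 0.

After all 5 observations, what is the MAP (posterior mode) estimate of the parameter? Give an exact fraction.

obs 1: x=1 → posterior Beta(8, 11)
obs 2: x=0 → posterior Beta(8, 12)
obs 3: x=0 → posterior Beta(8, 13)
obs 4: x=1 → posterior Beta(9, 13)
obs 5: x=0 → posterior Beta(9, 14)

8/21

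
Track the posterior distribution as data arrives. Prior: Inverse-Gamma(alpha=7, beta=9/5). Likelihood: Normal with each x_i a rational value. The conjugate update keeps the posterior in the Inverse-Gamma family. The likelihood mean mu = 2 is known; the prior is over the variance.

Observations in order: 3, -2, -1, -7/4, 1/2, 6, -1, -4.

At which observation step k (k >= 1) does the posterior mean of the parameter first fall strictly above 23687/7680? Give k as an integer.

obs 1: x=3 → posterior Inverse-Gamma(15/2, 23/10)
obs 2: x=-2 → posterior Inverse-Gamma(8, 103/10)
obs 3: x=-1 → posterior Inverse-Gamma(17/2, 74/5)
obs 4: x=-7/4 → posterior Inverse-Gamma(9, 3493/160)
obs 5: x=1/2 → posterior Inverse-Gamma(19/2, 3673/160)
obs 6: x=6 → posterior Inverse-Gamma(10, 4953/160)
obs 7: x=-1 → posterior Inverse-Gamma(21/2, 5673/160)
obs 8: x=-4 → posterior Inverse-Gamma(11, 8553/160)

k = 6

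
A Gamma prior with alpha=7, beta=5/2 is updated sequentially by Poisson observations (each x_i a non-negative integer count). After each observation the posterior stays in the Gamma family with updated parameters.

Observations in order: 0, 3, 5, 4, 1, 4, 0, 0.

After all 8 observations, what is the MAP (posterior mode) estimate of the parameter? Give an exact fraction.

46/21

obs 1: x=0 → posterior Gamma(7, 7/2)
obs 2: x=3 → posterior Gamma(10, 9/2)
obs 3: x=5 → posterior Gamma(15, 11/2)
obs 4: x=4 → posterior Gamma(19, 13/2)
obs 5: x=1 → posterior Gamma(20, 15/2)
obs 6: x=4 → posterior Gamma(24, 17/2)
obs 7: x=0 → posterior Gamma(24, 19/2)
obs 8: x=0 → posterior Gamma(24, 21/2)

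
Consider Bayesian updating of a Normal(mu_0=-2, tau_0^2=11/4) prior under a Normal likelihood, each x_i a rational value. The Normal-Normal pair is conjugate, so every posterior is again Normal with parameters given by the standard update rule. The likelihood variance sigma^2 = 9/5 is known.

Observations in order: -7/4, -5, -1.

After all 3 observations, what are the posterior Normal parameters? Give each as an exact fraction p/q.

obs 1: x=-7/4 → posterior Normal(-673/364, 99/91)
obs 2: x=-5 → posterior Normal(-1773/584, 99/146)
obs 3: x=-1 → posterior Normal(-1993/804, 33/67)

mu_0=-1993/804, tau_0^2=33/67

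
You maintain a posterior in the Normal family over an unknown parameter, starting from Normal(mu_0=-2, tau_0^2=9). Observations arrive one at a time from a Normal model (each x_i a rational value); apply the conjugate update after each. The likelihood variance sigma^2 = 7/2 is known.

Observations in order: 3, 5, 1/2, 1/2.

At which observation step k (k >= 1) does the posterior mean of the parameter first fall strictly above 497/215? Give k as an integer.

k = 2

obs 1: x=3 → posterior Normal(8/5, 63/25)
obs 2: x=5 → posterior Normal(130/43, 63/43)
obs 3: x=1/2 → posterior Normal(139/61, 63/61)
obs 4: x=1/2 → posterior Normal(148/79, 63/79)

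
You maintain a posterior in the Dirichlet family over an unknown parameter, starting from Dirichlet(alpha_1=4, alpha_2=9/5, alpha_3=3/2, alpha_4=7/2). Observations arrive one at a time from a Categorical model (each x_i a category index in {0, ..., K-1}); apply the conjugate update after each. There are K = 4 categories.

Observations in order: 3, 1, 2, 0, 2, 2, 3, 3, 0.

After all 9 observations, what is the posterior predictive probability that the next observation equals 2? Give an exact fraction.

5/22

obs 1: x=3 → posterior Dirichlet(4, 9/5, 3/2, 9/2)
obs 2: x=1 → posterior Dirichlet(4, 14/5, 3/2, 9/2)
obs 3: x=2 → posterior Dirichlet(4, 14/5, 5/2, 9/2)
obs 4: x=0 → posterior Dirichlet(5, 14/5, 5/2, 9/2)
obs 5: x=2 → posterior Dirichlet(5, 14/5, 7/2, 9/2)
obs 6: x=2 → posterior Dirichlet(5, 14/5, 9/2, 9/2)
obs 7: x=3 → posterior Dirichlet(5, 14/5, 9/2, 11/2)
obs 8: x=3 → posterior Dirichlet(5, 14/5, 9/2, 13/2)
obs 9: x=0 → posterior Dirichlet(6, 14/5, 9/2, 13/2)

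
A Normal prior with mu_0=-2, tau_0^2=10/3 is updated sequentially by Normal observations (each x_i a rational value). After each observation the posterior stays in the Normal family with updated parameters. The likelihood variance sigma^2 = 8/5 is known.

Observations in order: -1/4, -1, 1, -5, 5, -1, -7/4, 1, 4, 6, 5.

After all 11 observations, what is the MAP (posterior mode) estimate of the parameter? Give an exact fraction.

obs 1: x=-1/4 → posterior Normal(-121/148, 40/37)
obs 2: x=-1 → posterior Normal(-221/248, 20/31)
obs 3: x=1 → posterior Normal(-121/348, 40/87)
obs 4: x=-5 → posterior Normal(-621/448, 5/14)
obs 5: x=5 → posterior Normal(-121/548, 40/137)
obs 6: x=-1 → posterior Normal(-221/648, 20/81)
obs 7: x=-7/4 → posterior Normal(-9/17, 40/187)
obs 8: x=1 → posterior Normal(-37/106, 10/53)
obs 9: x=4 → posterior Normal(26/237, 40/237)
obs 10: x=6 → posterior Normal(88/131, 20/131)
obs 11: x=5 → posterior Normal(43/41, 40/287)

43/41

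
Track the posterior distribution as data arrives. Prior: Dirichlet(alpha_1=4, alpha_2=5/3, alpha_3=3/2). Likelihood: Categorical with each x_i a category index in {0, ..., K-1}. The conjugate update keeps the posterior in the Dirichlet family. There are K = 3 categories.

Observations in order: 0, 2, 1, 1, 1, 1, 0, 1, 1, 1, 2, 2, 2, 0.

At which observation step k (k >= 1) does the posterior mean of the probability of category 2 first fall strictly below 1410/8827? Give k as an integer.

obs 1: x=0 → posterior Dirichlet(5, 5/3, 3/2)
obs 2: x=2 → posterior Dirichlet(5, 5/3, 5/2)
obs 3: x=1 → posterior Dirichlet(5, 8/3, 5/2)
obs 4: x=1 → posterior Dirichlet(5, 11/3, 5/2)
obs 5: x=1 → posterior Dirichlet(5, 14/3, 5/2)
obs 6: x=1 → posterior Dirichlet(5, 17/3, 5/2)
obs 7: x=0 → posterior Dirichlet(6, 17/3, 5/2)
obs 8: x=1 → posterior Dirichlet(6, 20/3, 5/2)
obs 9: x=1 → posterior Dirichlet(6, 23/3, 5/2)
obs 10: x=1 → posterior Dirichlet(6, 26/3, 5/2)
obs 11: x=2 → posterior Dirichlet(6, 26/3, 7/2)
obs 12: x=2 → posterior Dirichlet(6, 26/3, 9/2)
obs 13: x=2 → posterior Dirichlet(6, 26/3, 11/2)
obs 14: x=0 → posterior Dirichlet(7, 26/3, 11/2)

k = 9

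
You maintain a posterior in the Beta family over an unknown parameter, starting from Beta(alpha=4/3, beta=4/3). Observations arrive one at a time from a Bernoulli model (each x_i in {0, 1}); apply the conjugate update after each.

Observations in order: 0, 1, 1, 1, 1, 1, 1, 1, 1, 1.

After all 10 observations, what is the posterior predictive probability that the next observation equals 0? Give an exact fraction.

7/38

obs 1: x=0 → posterior Beta(4/3, 7/3)
obs 2: x=1 → posterior Beta(7/3, 7/3)
obs 3: x=1 → posterior Beta(10/3, 7/3)
obs 4: x=1 → posterior Beta(13/3, 7/3)
obs 5: x=1 → posterior Beta(16/3, 7/3)
obs 6: x=1 → posterior Beta(19/3, 7/3)
obs 7: x=1 → posterior Beta(22/3, 7/3)
obs 8: x=1 → posterior Beta(25/3, 7/3)
obs 9: x=1 → posterior Beta(28/3, 7/3)
obs 10: x=1 → posterior Beta(31/3, 7/3)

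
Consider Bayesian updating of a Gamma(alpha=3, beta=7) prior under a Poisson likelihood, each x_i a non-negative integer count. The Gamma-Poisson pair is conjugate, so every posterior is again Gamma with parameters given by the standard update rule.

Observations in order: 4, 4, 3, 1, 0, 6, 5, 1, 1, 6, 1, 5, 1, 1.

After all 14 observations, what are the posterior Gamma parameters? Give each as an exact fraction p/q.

obs 1: x=4 → posterior Gamma(7, 8)
obs 2: x=4 → posterior Gamma(11, 9)
obs 3: x=3 → posterior Gamma(14, 10)
obs 4: x=1 → posterior Gamma(15, 11)
obs 5: x=0 → posterior Gamma(15, 12)
obs 6: x=6 → posterior Gamma(21, 13)
obs 7: x=5 → posterior Gamma(26, 14)
obs 8: x=1 → posterior Gamma(27, 15)
obs 9: x=1 → posterior Gamma(28, 16)
obs 10: x=6 → posterior Gamma(34, 17)
obs 11: x=1 → posterior Gamma(35, 18)
obs 12: x=5 → posterior Gamma(40, 19)
obs 13: x=1 → posterior Gamma(41, 20)
obs 14: x=1 → posterior Gamma(42, 21)

alpha=42, beta=21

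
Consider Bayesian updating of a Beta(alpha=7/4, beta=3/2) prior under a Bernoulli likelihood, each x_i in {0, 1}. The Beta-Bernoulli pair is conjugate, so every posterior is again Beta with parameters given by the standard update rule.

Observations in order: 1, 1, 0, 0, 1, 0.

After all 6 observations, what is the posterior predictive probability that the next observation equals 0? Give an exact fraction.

18/37

obs 1: x=1 → posterior Beta(11/4, 3/2)
obs 2: x=1 → posterior Beta(15/4, 3/2)
obs 3: x=0 → posterior Beta(15/4, 5/2)
obs 4: x=0 → posterior Beta(15/4, 7/2)
obs 5: x=1 → posterior Beta(19/4, 7/2)
obs 6: x=0 → posterior Beta(19/4, 9/2)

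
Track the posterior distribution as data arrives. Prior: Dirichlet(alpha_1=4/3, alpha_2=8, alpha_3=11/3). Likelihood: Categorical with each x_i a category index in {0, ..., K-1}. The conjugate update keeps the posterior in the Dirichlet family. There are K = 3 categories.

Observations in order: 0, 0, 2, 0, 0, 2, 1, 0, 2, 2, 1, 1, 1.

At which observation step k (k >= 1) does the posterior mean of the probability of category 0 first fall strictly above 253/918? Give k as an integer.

k = 5

obs 1: x=0 → posterior Dirichlet(7/3, 8, 11/3)
obs 2: x=0 → posterior Dirichlet(10/3, 8, 11/3)
obs 3: x=2 → posterior Dirichlet(10/3, 8, 14/3)
obs 4: x=0 → posterior Dirichlet(13/3, 8, 14/3)
obs 5: x=0 → posterior Dirichlet(16/3, 8, 14/3)
obs 6: x=2 → posterior Dirichlet(16/3, 8, 17/3)
obs 7: x=1 → posterior Dirichlet(16/3, 9, 17/3)
obs 8: x=0 → posterior Dirichlet(19/3, 9, 17/3)
obs 9: x=2 → posterior Dirichlet(19/3, 9, 20/3)
obs 10: x=2 → posterior Dirichlet(19/3, 9, 23/3)
obs 11: x=1 → posterior Dirichlet(19/3, 10, 23/3)
obs 12: x=1 → posterior Dirichlet(19/3, 11, 23/3)
obs 13: x=1 → posterior Dirichlet(19/3, 12, 23/3)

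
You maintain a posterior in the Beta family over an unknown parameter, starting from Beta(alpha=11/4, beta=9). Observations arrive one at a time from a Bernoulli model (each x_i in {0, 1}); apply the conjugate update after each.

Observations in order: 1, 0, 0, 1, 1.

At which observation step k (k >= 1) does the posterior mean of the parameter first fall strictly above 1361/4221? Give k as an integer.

k = 5

obs 1: x=1 → posterior Beta(15/4, 9)
obs 2: x=0 → posterior Beta(15/4, 10)
obs 3: x=0 → posterior Beta(15/4, 11)
obs 4: x=1 → posterior Beta(19/4, 11)
obs 5: x=1 → posterior Beta(23/4, 11)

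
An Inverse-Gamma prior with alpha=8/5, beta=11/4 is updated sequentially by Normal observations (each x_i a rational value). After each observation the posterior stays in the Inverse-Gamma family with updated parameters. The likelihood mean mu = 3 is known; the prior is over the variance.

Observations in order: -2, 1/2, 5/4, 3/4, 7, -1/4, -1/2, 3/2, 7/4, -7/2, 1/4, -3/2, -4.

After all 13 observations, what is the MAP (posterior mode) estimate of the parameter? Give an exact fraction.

obs 1: x=-2 → posterior Inverse-Gamma(21/10, 61/4)
obs 2: x=1/2 → posterior Inverse-Gamma(13/5, 147/8)
obs 3: x=5/4 → posterior Inverse-Gamma(31/10, 637/32)
obs 4: x=3/4 → posterior Inverse-Gamma(18/5, 359/16)
obs 5: x=7 → posterior Inverse-Gamma(41/10, 487/16)
obs 6: x=-1/4 → posterior Inverse-Gamma(23/5, 1143/32)
obs 7: x=-1/2 → posterior Inverse-Gamma(51/10, 1339/32)
obs 8: x=3/2 → posterior Inverse-Gamma(28/5, 1375/32)
obs 9: x=7/4 → posterior Inverse-Gamma(61/10, 175/4)
obs 10: x=-7/2 → posterior Inverse-Gamma(33/5, 519/8)
obs 11: x=1/4 → posterior Inverse-Gamma(71/10, 2197/32)
obs 12: x=-3/2 → posterior Inverse-Gamma(38/5, 2521/32)
obs 13: x=-4 → posterior Inverse-Gamma(81/10, 3305/32)

16525/1456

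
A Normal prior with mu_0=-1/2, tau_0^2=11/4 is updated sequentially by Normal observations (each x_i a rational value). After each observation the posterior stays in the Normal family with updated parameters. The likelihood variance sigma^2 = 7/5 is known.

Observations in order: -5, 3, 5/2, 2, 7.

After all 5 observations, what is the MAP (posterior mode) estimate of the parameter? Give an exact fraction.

obs 1: x=-5 → posterior Normal(-289/83, 77/83)
obs 2: x=3 → posterior Normal(-62/69, 77/138)
obs 3: x=5/2 → posterior Normal(27/386, 77/193)
obs 4: x=2 → posterior Normal(247/496, 77/248)
obs 5: x=7 → posterior Normal(339/202, 77/303)

339/202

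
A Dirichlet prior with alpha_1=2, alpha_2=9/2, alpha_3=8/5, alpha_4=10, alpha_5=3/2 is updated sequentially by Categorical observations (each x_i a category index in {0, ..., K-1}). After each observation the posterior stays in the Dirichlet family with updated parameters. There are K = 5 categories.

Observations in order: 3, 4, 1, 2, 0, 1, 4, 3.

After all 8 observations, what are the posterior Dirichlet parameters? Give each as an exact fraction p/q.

obs 1: x=3 → posterior Dirichlet(2, 9/2, 8/5, 11, 3/2)
obs 2: x=4 → posterior Dirichlet(2, 9/2, 8/5, 11, 5/2)
obs 3: x=1 → posterior Dirichlet(2, 11/2, 8/5, 11, 5/2)
obs 4: x=2 → posterior Dirichlet(2, 11/2, 13/5, 11, 5/2)
obs 5: x=0 → posterior Dirichlet(3, 11/2, 13/5, 11, 5/2)
obs 6: x=1 → posterior Dirichlet(3, 13/2, 13/5, 11, 5/2)
obs 7: x=4 → posterior Dirichlet(3, 13/2, 13/5, 11, 7/2)
obs 8: x=3 → posterior Dirichlet(3, 13/2, 13/5, 12, 7/2)

alpha_1=3, alpha_2=13/2, alpha_3=13/5, alpha_4=12, alpha_5=7/2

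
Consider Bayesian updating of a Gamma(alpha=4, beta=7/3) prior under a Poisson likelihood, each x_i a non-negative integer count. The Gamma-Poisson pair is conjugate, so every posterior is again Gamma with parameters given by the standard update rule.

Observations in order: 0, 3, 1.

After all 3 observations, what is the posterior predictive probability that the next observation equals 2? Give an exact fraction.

obs 1: x=0 → posterior Gamma(4, 10/3)
obs 2: x=3 → posterior Gamma(7, 13/3)
obs 3: x=1 → posterior Gamma(8, 16/3)

1391569403904/6131066257801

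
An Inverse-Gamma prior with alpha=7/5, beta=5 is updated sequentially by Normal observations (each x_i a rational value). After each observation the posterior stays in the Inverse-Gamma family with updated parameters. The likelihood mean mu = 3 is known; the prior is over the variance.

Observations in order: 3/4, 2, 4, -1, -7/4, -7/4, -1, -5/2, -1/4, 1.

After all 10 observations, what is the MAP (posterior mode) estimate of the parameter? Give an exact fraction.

obs 1: x=3/4 → posterior Inverse-Gamma(19/10, 241/32)
obs 2: x=2 → posterior Inverse-Gamma(12/5, 257/32)
obs 3: x=4 → posterior Inverse-Gamma(29/10, 273/32)
obs 4: x=-1 → posterior Inverse-Gamma(17/5, 529/32)
obs 5: x=-7/4 → posterior Inverse-Gamma(39/10, 445/16)
obs 6: x=-7/4 → posterior Inverse-Gamma(22/5, 1251/32)
obs 7: x=-1 → posterior Inverse-Gamma(49/10, 1507/32)
obs 8: x=-5/2 → posterior Inverse-Gamma(27/5, 1991/32)
obs 9: x=-1/4 → posterior Inverse-Gamma(59/10, 135/2)
obs 10: x=1 → posterior Inverse-Gamma(32/5, 139/2)

695/74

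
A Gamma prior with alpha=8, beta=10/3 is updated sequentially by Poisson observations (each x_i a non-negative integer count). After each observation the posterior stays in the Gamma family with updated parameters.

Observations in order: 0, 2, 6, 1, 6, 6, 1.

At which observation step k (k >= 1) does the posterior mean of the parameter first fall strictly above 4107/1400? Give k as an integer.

k = 6

obs 1: x=0 → posterior Gamma(8, 13/3)
obs 2: x=2 → posterior Gamma(10, 16/3)
obs 3: x=6 → posterior Gamma(16, 19/3)
obs 4: x=1 → posterior Gamma(17, 22/3)
obs 5: x=6 → posterior Gamma(23, 25/3)
obs 6: x=6 → posterior Gamma(29, 28/3)
obs 7: x=1 → posterior Gamma(30, 31/3)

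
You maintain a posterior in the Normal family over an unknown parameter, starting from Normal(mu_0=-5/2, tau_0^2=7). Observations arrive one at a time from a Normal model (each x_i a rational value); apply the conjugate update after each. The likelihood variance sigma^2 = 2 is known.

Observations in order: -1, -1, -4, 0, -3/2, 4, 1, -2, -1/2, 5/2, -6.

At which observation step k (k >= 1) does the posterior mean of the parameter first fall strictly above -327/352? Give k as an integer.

k = 6

obs 1: x=-1 → posterior Normal(-4/3, 14/9)
obs 2: x=-1 → posterior Normal(-19/16, 7/8)
obs 3: x=-4 → posterior Normal(-47/23, 14/23)
obs 4: x=0 → posterior Normal(-47/30, 7/15)
obs 5: x=-3/2 → posterior Normal(-115/74, 14/37)
obs 6: x=4 → posterior Normal(-59/88, 7/22)
obs 7: x=1 → posterior Normal(-15/34, 14/51)
obs 8: x=-2 → posterior Normal(-73/116, 7/29)
obs 9: x=-1/2 → posterior Normal(-8/13, 14/65)
obs 10: x=5/2 → posterior Normal(-5/16, 7/36)
obs 11: x=-6 → posterior Normal(-129/158, 14/79)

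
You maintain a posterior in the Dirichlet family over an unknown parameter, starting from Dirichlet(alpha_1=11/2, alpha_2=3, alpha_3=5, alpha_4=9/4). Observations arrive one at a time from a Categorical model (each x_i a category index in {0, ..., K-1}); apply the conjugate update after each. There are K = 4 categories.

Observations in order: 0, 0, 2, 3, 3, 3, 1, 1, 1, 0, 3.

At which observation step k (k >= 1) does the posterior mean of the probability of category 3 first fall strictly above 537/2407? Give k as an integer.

k = 6

obs 1: x=0 → posterior Dirichlet(13/2, 3, 5, 9/4)
obs 2: x=0 → posterior Dirichlet(15/2, 3, 5, 9/4)
obs 3: x=2 → posterior Dirichlet(15/2, 3, 6, 9/4)
obs 4: x=3 → posterior Dirichlet(15/2, 3, 6, 13/4)
obs 5: x=3 → posterior Dirichlet(15/2, 3, 6, 17/4)
obs 6: x=3 → posterior Dirichlet(15/2, 3, 6, 21/4)
obs 7: x=1 → posterior Dirichlet(15/2, 4, 6, 21/4)
obs 8: x=1 → posterior Dirichlet(15/2, 5, 6, 21/4)
obs 9: x=1 → posterior Dirichlet(15/2, 6, 6, 21/4)
obs 10: x=0 → posterior Dirichlet(17/2, 6, 6, 21/4)
obs 11: x=3 → posterior Dirichlet(17/2, 6, 6, 25/4)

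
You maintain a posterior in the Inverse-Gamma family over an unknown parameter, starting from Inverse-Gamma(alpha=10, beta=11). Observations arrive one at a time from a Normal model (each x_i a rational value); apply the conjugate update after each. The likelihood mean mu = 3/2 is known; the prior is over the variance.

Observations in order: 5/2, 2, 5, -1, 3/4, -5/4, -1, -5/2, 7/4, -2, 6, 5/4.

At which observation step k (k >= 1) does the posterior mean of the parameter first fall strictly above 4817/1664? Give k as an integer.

obs 1: x=5/2 → posterior Inverse-Gamma(21/2, 23/2)
obs 2: x=2 → posterior Inverse-Gamma(11, 93/8)
obs 3: x=5 → posterior Inverse-Gamma(23/2, 71/4)
obs 4: x=-1 → posterior Inverse-Gamma(12, 167/8)
obs 5: x=3/4 → posterior Inverse-Gamma(25/2, 677/32)
obs 6: x=-5/4 → posterior Inverse-Gamma(13, 399/16)
obs 7: x=-1 → posterior Inverse-Gamma(27/2, 449/16)
obs 8: x=-5/2 → posterior Inverse-Gamma(14, 577/16)
obs 9: x=7/4 → posterior Inverse-Gamma(29/2, 1155/32)
obs 10: x=-2 → posterior Inverse-Gamma(15, 1351/32)
obs 11: x=6 → posterior Inverse-Gamma(31/2, 1675/32)
obs 12: x=5/4 → posterior Inverse-Gamma(16, 419/8)

k = 10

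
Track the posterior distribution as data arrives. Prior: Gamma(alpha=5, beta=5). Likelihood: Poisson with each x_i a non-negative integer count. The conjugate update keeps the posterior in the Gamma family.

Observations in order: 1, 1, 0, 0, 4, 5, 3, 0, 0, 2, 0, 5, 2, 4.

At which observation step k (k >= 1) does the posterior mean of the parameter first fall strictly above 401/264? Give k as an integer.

obs 1: x=1 → posterior Gamma(6, 6)
obs 2: x=1 → posterior Gamma(7, 7)
obs 3: x=0 → posterior Gamma(7, 8)
obs 4: x=0 → posterior Gamma(7, 9)
obs 5: x=4 → posterior Gamma(11, 10)
obs 6: x=5 → posterior Gamma(16, 11)
obs 7: x=3 → posterior Gamma(19, 12)
obs 8: x=0 → posterior Gamma(19, 13)
obs 9: x=0 → posterior Gamma(19, 14)
obs 10: x=2 → posterior Gamma(21, 15)
obs 11: x=0 → posterior Gamma(21, 16)
obs 12: x=5 → posterior Gamma(26, 17)
obs 13: x=2 → posterior Gamma(28, 18)
obs 14: x=4 → posterior Gamma(32, 19)

k = 7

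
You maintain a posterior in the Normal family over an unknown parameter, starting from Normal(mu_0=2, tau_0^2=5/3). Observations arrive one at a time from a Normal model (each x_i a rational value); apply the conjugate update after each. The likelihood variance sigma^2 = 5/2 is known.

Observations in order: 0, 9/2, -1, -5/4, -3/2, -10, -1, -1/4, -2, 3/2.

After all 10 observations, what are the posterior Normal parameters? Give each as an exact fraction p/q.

obs 1: x=0 → posterior Normal(6/5, 1)
obs 2: x=9/2 → posterior Normal(15/7, 5/7)
obs 3: x=-1 → posterior Normal(13/9, 5/9)
obs 4: x=-5/4 → posterior Normal(21/22, 5/11)
obs 5: x=-3/2 → posterior Normal(15/26, 5/13)
obs 6: x=-10 → posterior Normal(-5/6, 1/3)
obs 7: x=-1 → posterior Normal(-29/34, 5/17)
obs 8: x=-1/4 → posterior Normal(-15/19, 5/19)
obs 9: x=-2 → posterior Normal(-19/21, 5/21)
obs 10: x=3/2 → posterior Normal(-16/23, 5/23)

mu_0=-16/23, tau_0^2=5/23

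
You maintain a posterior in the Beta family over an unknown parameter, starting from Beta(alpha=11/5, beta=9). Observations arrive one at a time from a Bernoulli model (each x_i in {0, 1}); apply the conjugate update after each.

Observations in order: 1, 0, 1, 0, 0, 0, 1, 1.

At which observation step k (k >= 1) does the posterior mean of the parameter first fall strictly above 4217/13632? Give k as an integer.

k = 8

obs 1: x=1 → posterior Beta(16/5, 9)
obs 2: x=0 → posterior Beta(16/5, 10)
obs 3: x=1 → posterior Beta(21/5, 10)
obs 4: x=0 → posterior Beta(21/5, 11)
obs 5: x=0 → posterior Beta(21/5, 12)
obs 6: x=0 → posterior Beta(21/5, 13)
obs 7: x=1 → posterior Beta(26/5, 13)
obs 8: x=1 → posterior Beta(31/5, 13)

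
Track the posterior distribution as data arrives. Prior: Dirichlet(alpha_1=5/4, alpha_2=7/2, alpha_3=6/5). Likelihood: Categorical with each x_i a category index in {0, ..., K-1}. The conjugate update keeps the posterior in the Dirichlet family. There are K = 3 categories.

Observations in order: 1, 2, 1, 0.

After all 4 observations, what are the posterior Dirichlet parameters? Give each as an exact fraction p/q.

obs 1: x=1 → posterior Dirichlet(5/4, 9/2, 6/5)
obs 2: x=2 → posterior Dirichlet(5/4, 9/2, 11/5)
obs 3: x=1 → posterior Dirichlet(5/4, 11/2, 11/5)
obs 4: x=0 → posterior Dirichlet(9/4, 11/2, 11/5)

alpha_1=9/4, alpha_2=11/2, alpha_3=11/5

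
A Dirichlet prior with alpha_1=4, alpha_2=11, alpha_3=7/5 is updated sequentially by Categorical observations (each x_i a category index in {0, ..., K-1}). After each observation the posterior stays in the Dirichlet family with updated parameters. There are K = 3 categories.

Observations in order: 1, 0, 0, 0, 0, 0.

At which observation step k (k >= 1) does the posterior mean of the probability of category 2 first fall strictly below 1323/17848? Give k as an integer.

k = 3

obs 1: x=1 → posterior Dirichlet(4, 12, 7/5)
obs 2: x=0 → posterior Dirichlet(5, 12, 7/5)
obs 3: x=0 → posterior Dirichlet(6, 12, 7/5)
obs 4: x=0 → posterior Dirichlet(7, 12, 7/5)
obs 5: x=0 → posterior Dirichlet(8, 12, 7/5)
obs 6: x=0 → posterior Dirichlet(9, 12, 7/5)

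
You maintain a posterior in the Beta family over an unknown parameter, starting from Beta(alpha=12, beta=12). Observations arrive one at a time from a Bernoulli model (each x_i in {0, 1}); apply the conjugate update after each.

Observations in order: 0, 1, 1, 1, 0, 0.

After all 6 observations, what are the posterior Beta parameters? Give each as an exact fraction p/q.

obs 1: x=0 → posterior Beta(12, 13)
obs 2: x=1 → posterior Beta(13, 13)
obs 3: x=1 → posterior Beta(14, 13)
obs 4: x=1 → posterior Beta(15, 13)
obs 5: x=0 → posterior Beta(15, 14)
obs 6: x=0 → posterior Beta(15, 15)

alpha=15, beta=15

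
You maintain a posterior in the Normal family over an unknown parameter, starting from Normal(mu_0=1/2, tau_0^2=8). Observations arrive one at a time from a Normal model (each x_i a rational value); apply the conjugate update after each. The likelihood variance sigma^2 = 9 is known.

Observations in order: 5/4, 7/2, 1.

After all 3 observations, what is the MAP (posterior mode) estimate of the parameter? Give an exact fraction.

obs 1: x=5/4 → posterior Normal(29/34, 72/17)
obs 2: x=7/2 → posterior Normal(17/10, 72/25)
obs 3: x=1 → posterior Normal(101/66, 24/11)

101/66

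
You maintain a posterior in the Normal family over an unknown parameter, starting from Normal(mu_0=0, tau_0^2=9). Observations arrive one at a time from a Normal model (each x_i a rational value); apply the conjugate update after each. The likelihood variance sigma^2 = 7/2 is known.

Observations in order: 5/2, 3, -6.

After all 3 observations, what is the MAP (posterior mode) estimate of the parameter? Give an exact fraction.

obs 1: x=5/2 → posterior Normal(9/5, 63/25)
obs 2: x=3 → posterior Normal(99/43, 63/43)
obs 3: x=-6 → posterior Normal(-9/61, 63/61)

-9/61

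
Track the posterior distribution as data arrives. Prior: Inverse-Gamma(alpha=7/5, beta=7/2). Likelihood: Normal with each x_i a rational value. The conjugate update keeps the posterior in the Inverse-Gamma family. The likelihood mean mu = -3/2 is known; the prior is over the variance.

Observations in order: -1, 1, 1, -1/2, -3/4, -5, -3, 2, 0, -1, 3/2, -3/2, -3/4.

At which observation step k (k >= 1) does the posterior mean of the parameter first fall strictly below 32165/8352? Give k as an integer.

k = 5

obs 1: x=-1 → posterior Inverse-Gamma(19/10, 29/8)
obs 2: x=1 → posterior Inverse-Gamma(12/5, 27/4)
obs 3: x=1 → posterior Inverse-Gamma(29/10, 79/8)
obs 4: x=-1/2 → posterior Inverse-Gamma(17/5, 83/8)
obs 5: x=-3/4 → posterior Inverse-Gamma(39/10, 341/32)
obs 6: x=-5 → posterior Inverse-Gamma(22/5, 537/32)
obs 7: x=-3 → posterior Inverse-Gamma(49/10, 573/32)
obs 8: x=2 → posterior Inverse-Gamma(27/5, 769/32)
obs 9: x=0 → posterior Inverse-Gamma(59/10, 805/32)
obs 10: x=-1 → posterior Inverse-Gamma(32/5, 809/32)
obs 11: x=3/2 → posterior Inverse-Gamma(69/10, 953/32)
obs 12: x=-3/2 → posterior Inverse-Gamma(37/5, 953/32)
obs 13: x=-3/4 → posterior Inverse-Gamma(79/10, 481/16)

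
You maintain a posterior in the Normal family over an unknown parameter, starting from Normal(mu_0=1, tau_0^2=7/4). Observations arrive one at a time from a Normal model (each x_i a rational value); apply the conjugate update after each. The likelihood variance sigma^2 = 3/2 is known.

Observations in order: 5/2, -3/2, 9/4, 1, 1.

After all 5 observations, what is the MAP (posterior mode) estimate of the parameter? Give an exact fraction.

obs 1: x=5/2 → posterior Normal(47/26, 21/26)
obs 2: x=-3/2 → posterior Normal(13/20, 21/40)
obs 3: x=9/4 → posterior Normal(115/108, 7/18)
obs 4: x=1 → posterior Normal(143/136, 21/68)
obs 5: x=1 → posterior Normal(171/164, 21/82)

171/164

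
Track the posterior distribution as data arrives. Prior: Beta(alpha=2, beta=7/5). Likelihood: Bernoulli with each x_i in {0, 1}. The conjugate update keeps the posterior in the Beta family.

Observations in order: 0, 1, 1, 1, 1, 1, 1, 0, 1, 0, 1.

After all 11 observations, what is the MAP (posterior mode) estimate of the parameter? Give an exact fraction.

45/62

obs 1: x=0 → posterior Beta(2, 12/5)
obs 2: x=1 → posterior Beta(3, 12/5)
obs 3: x=1 → posterior Beta(4, 12/5)
obs 4: x=1 → posterior Beta(5, 12/5)
obs 5: x=1 → posterior Beta(6, 12/5)
obs 6: x=1 → posterior Beta(7, 12/5)
obs 7: x=1 → posterior Beta(8, 12/5)
obs 8: x=0 → posterior Beta(8, 17/5)
obs 9: x=1 → posterior Beta(9, 17/5)
obs 10: x=0 → posterior Beta(9, 22/5)
obs 11: x=1 → posterior Beta(10, 22/5)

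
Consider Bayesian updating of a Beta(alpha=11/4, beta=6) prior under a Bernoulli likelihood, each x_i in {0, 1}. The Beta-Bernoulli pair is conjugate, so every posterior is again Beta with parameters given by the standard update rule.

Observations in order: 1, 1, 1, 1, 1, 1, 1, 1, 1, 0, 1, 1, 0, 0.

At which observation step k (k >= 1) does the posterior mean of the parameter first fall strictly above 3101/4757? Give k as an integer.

k = 9

obs 1: x=1 → posterior Beta(15/4, 6)
obs 2: x=1 → posterior Beta(19/4, 6)
obs 3: x=1 → posterior Beta(23/4, 6)
obs 4: x=1 → posterior Beta(27/4, 6)
obs 5: x=1 → posterior Beta(31/4, 6)
obs 6: x=1 → posterior Beta(35/4, 6)
obs 7: x=1 → posterior Beta(39/4, 6)
obs 8: x=1 → posterior Beta(43/4, 6)
obs 9: x=1 → posterior Beta(47/4, 6)
obs 10: x=0 → posterior Beta(47/4, 7)
obs 11: x=1 → posterior Beta(51/4, 7)
obs 12: x=1 → posterior Beta(55/4, 7)
obs 13: x=0 → posterior Beta(55/4, 8)
obs 14: x=0 → posterior Beta(55/4, 9)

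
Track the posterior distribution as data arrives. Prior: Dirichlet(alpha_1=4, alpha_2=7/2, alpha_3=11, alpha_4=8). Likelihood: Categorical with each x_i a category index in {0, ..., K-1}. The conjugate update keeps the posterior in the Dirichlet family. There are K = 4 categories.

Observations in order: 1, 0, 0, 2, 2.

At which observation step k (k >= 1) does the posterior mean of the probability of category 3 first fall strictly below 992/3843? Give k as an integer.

k = 5

obs 1: x=1 → posterior Dirichlet(4, 9/2, 11, 8)
obs 2: x=0 → posterior Dirichlet(5, 9/2, 11, 8)
obs 3: x=0 → posterior Dirichlet(6, 9/2, 11, 8)
obs 4: x=2 → posterior Dirichlet(6, 9/2, 12, 8)
obs 5: x=2 → posterior Dirichlet(6, 9/2, 13, 8)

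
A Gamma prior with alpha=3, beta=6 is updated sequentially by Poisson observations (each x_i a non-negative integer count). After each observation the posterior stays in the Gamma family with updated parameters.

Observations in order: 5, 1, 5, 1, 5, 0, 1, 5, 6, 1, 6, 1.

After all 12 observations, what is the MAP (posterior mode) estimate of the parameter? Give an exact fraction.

obs 1: x=5 → posterior Gamma(8, 7)
obs 2: x=1 → posterior Gamma(9, 8)
obs 3: x=5 → posterior Gamma(14, 9)
obs 4: x=1 → posterior Gamma(15, 10)
obs 5: x=5 → posterior Gamma(20, 11)
obs 6: x=0 → posterior Gamma(20, 12)
obs 7: x=1 → posterior Gamma(21, 13)
obs 8: x=5 → posterior Gamma(26, 14)
obs 9: x=6 → posterior Gamma(32, 15)
obs 10: x=1 → posterior Gamma(33, 16)
obs 11: x=6 → posterior Gamma(39, 17)
obs 12: x=1 → posterior Gamma(40, 18)

13/6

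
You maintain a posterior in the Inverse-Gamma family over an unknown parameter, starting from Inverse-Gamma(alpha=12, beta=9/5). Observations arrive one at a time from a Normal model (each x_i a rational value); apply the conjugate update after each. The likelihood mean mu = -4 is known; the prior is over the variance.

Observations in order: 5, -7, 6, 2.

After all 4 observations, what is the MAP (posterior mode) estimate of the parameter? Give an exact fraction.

obs 1: x=5 → posterior Inverse-Gamma(25/2, 423/10)
obs 2: x=-7 → posterior Inverse-Gamma(13, 234/5)
obs 3: x=6 → posterior Inverse-Gamma(27/2, 484/5)
obs 4: x=2 → posterior Inverse-Gamma(14, 574/5)

574/75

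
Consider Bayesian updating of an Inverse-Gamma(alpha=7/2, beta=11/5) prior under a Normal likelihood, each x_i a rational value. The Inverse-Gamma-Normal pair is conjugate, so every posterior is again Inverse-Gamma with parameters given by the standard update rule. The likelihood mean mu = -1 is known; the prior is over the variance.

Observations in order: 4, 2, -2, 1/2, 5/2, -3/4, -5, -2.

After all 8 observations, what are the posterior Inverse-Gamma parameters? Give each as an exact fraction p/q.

obs 1: x=4 → posterior Inverse-Gamma(4, 147/10)
obs 2: x=2 → posterior Inverse-Gamma(9/2, 96/5)
obs 3: x=-2 → posterior Inverse-Gamma(5, 197/10)
obs 4: x=1/2 → posterior Inverse-Gamma(11/2, 833/40)
obs 5: x=5/2 → posterior Inverse-Gamma(6, 539/20)
obs 6: x=-3/4 → posterior Inverse-Gamma(13/2, 4317/160)
obs 7: x=-5 → posterior Inverse-Gamma(7, 5597/160)
obs 8: x=-2 → posterior Inverse-Gamma(15/2, 5677/160)

alpha=15/2, beta=5677/160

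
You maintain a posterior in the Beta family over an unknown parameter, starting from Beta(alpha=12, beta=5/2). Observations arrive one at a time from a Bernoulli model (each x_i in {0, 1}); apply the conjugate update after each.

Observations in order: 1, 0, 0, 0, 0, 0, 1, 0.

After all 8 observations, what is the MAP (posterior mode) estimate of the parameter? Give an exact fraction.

26/41

obs 1: x=1 → posterior Beta(13, 5/2)
obs 2: x=0 → posterior Beta(13, 7/2)
obs 3: x=0 → posterior Beta(13, 9/2)
obs 4: x=0 → posterior Beta(13, 11/2)
obs 5: x=0 → posterior Beta(13, 13/2)
obs 6: x=0 → posterior Beta(13, 15/2)
obs 7: x=1 → posterior Beta(14, 15/2)
obs 8: x=0 → posterior Beta(14, 17/2)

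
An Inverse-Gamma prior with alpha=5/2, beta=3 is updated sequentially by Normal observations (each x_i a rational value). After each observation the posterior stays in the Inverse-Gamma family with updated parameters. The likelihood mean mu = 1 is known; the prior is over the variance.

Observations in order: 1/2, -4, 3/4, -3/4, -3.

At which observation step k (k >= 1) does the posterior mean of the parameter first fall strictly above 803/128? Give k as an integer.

k = 5

obs 1: x=1/2 → posterior Inverse-Gamma(3, 25/8)
obs 2: x=-4 → posterior Inverse-Gamma(7/2, 125/8)
obs 3: x=3/4 → posterior Inverse-Gamma(4, 501/32)
obs 4: x=-3/4 → posterior Inverse-Gamma(9/2, 275/16)
obs 5: x=-3 → posterior Inverse-Gamma(5, 403/16)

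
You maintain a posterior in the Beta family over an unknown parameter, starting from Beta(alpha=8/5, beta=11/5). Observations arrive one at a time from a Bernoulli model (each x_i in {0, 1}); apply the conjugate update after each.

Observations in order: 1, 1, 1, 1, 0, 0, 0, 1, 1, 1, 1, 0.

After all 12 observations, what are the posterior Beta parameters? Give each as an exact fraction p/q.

alpha=48/5, beta=31/5

obs 1: x=1 → posterior Beta(13/5, 11/5)
obs 2: x=1 → posterior Beta(18/5, 11/5)
obs 3: x=1 → posterior Beta(23/5, 11/5)
obs 4: x=1 → posterior Beta(28/5, 11/5)
obs 5: x=0 → posterior Beta(28/5, 16/5)
obs 6: x=0 → posterior Beta(28/5, 21/5)
obs 7: x=0 → posterior Beta(28/5, 26/5)
obs 8: x=1 → posterior Beta(33/5, 26/5)
obs 9: x=1 → posterior Beta(38/5, 26/5)
obs 10: x=1 → posterior Beta(43/5, 26/5)
obs 11: x=1 → posterior Beta(48/5, 26/5)
obs 12: x=0 → posterior Beta(48/5, 31/5)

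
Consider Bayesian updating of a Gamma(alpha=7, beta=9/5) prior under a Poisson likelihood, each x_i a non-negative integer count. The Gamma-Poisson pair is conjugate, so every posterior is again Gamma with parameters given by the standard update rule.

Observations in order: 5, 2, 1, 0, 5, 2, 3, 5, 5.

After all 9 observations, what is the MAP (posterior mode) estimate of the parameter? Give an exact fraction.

85/27

obs 1: x=5 → posterior Gamma(12, 14/5)
obs 2: x=2 → posterior Gamma(14, 19/5)
obs 3: x=1 → posterior Gamma(15, 24/5)
obs 4: x=0 → posterior Gamma(15, 29/5)
obs 5: x=5 → posterior Gamma(20, 34/5)
obs 6: x=2 → posterior Gamma(22, 39/5)
obs 7: x=3 → posterior Gamma(25, 44/5)
obs 8: x=5 → posterior Gamma(30, 49/5)
obs 9: x=5 → posterior Gamma(35, 54/5)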